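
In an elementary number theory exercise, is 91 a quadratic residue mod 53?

(91/53)
  = (38/53)    [91 ≡ 38 mod 53]
  = -(19/53)    [53 ≡ 5 mod 8 ⇒ (2/53) = -1]
  = -(53/19)    [QR: 53 ≡ 1 mod 4, sign kept]
  = -(15/19)    [53 ≡ 15 mod 19]
  = (19/15)    [QR: both ≡ 3 mod 4, sign flips]
  = (4/15)    [19 ≡ 4 mod 15]
  = (1/15)    [15 ≡ 7 mod 8 ⇒ (2/15)^2 = +1]
  = 1    [(1/15) = 1]
The Legendre symbol is 1, so x^2 ≡ 91 (mod 53) has solution.

yes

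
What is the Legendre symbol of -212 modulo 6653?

1

(-212 / 6653)
  = (212 / 6653)    [6653 ≡ 1 mod 4 ⇒ (-1 / 6653) = +1]
  = (53 / 6653)    [6653 ≡ 5 mod 8 ⇒ (2 / 6653)^2 = +1]
  = (6653 / 53)    [QR: 53 ≡ 1 mod 4, sign kept]
  = (28 / 53)    [6653 ≡ 28 mod 53]
  = (7 / 53)    [53 ≡ 5 mod 8 ⇒ (2 / 53)^2 = +1]
  = (53 / 7)    [QR: 53 ≡ 1 mod 4, sign kept]
  = (4 / 7)    [53 ≡ 4 mod 7]
  = (1 / 7)    [7 ≡ 7 mod 8 ⇒ (2 / 7)^2 = +1]
  = 1    [(1 / 7) = 1]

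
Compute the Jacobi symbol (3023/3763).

(3023/3763)
  = -(3763/3023)    [QR: both ≡ 3 mod 4, sign flips]
  = -(740/3023)    [3763 ≡ 740 mod 3023]
  = -(185/3023)    [3023 ≡ 7 mod 8 ⇒ (2/3023)^2 = +1]
  = -(3023/185)    [QR: 185 ≡ 1 mod 4, sign kept]
  = -(63/185)    [3023 ≡ 63 mod 185]
  = -(185/63)    [QR: 185 ≡ 1 mod 4, sign kept]
  = -(59/63)    [185 ≡ 59 mod 63]
  = (63/59)    [QR: both ≡ 3 mod 4, sign flips]
  = (4/59)    [63 ≡ 4 mod 59]
  = (1/59)    [59 ≡ 3 mod 8 ⇒ (2/59)^2 = +1]
  = 1    [(1/59) = 1]

1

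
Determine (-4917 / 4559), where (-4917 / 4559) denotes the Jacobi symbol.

-1

Pull out -1: (-4917 / 4559) = (-1 / 4559)·(4917 / 4559). Since 4559 ≡ 3 (mod 4), (-1 / 4559) = -1. Now have -(4917 / 4559).
Reduce the numerator: 4917 ≡ 358 (mod 4559), so (4917 / 4559) = (358 / 4559).
Factor out 2: 358 = 2·179. Since 4559 ≡ 7 (mod 8), (2 / 4559) = +1. Now have -(179 / 4559).
Both 179 ≡ 3 and 4559 ≡ 3 (mod 4), so reciprocity gives (179 / 4559) = -(4559 / 179). Reduce: 4559 ≡ 84 (mod 179). Now have (84 / 179).
Factor out 2: 84 = 2^2·21. Since 179 ≡ 3 (mod 8), (2 / 179) = -1, and (2 / 179)^2 = +1. Now have (21 / 179).
21 ≡ 1 (mod 4), so quadratic reciprocity gives (21 / 179) = (179 / 21). Reduce: 179 ≡ 11 (mod 21). Now have (11 / 21).
21 ≡ 1 (mod 4), so quadratic reciprocity gives (11 / 21) = (21 / 11). Reduce: 21 ≡ 10 (mod 11). Now have (10 / 11).
Factor out 2: 10 = 2·5. Since 11 ≡ 3 (mod 8), (2 / 11) = -1. Now have -(5 / 11).
5 ≡ 1 (mod 4), so quadratic reciprocity gives (5 / 11) = (11 / 5). Reduce: 11 ≡ 1 (mod 5). Now have -(1 / 5).
(1 / 5) = 1. Collecting the sign factors: -1.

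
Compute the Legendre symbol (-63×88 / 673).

By multiplicativity, (-63·88 / 673) = (-63 / 673)·(88 / 673).
First factor (-63 / 673):
Pull out -1: (-63 / 673) = (-1 / 673)·(63 / 673). Since 673 ≡ 1 (mod 4), (-1 / 673) = +1. Now have (63 / 673).
673 ≡ 1 (mod 4), so quadratic reciprocity gives (63 / 673) = (673 / 63). Reduce: 673 ≡ 43 (mod 63). Now have (43 / 63).
Both 43 ≡ 3 and 63 ≡ 3 (mod 4), so reciprocity gives (43 / 63) = -(63 / 43). Reduce: 63 ≡ 20 (mod 43). Now have -(20 / 43).
Factor out 2: 20 = 2^2·5. Since 43 ≡ 3 (mod 8), (2 / 43) = -1, and (2 / 43)^2 = +1. Now have -(5 / 43).
5 ≡ 1 (mod 4), so quadratic reciprocity gives (5 / 43) = (43 / 5). Reduce: 43 ≡ 3 (mod 5). Now have -(3 / 5).
5 ≡ 1 (mod 4), so quadratic reciprocity gives (3 / 5) = (5 / 3). Reduce: 5 ≡ 2 (mod 3). Now have -(2 / 3).
Factor out 2: 2 = 2. Since 3 ≡ 3 (mod 8), (2 / 3) = -1. Now have (1 / 3).
(1 / 3) = 1. Collecting the sign factors: 1.
Second factor (88 / 673):
Factor out 2: 88 = 2^3·11. Since 673 ≡ 1 (mod 8), (2 / 673) = +1, and (2 / 673)^3 = +1. Now have (11 / 673).
673 ≡ 1 (mod 4), so quadratic reciprocity gives (11 / 673) = (673 / 11). Reduce: 673 ≡ 2 (mod 11). Now have (2 / 11).
Factor out 2: 2 = 2. Since 11 ≡ 3 (mod 8), (2 / 11) = -1. Now have -(1 / 11).
(1 / 11) = 1. Collecting the sign factors: -1.
Product: (1)·(-1) = -1.

-1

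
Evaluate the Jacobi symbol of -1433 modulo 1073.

-1

(-1433/1073)
  = (1433/1073)    [1073 ≡ 1 mod 4 ⇒ (-1/1073) = +1]
  = (360/1073)    [1433 ≡ 360 mod 1073]
  = (45/1073)    [1073 ≡ 1 mod 8 ⇒ (2/1073)^3 = +1]
  = (1073/45)    [QR: 45 ≡ 1 mod 4, sign kept]
  = (38/45)    [1073 ≡ 38 mod 45]
  = -(19/45)    [45 ≡ 5 mod 8 ⇒ (2/45) = -1]
  = -(45/19)    [QR: 45 ≡ 1 mod 4, sign kept]
  = -(7/19)    [45 ≡ 7 mod 19]
  = (19/7)    [QR: both ≡ 3 mod 4, sign flips]
  = (5/7)    [19 ≡ 5 mod 7]
  = (7/5)    [QR: 5 ≡ 1 mod 4, sign kept]
  = (2/5)    [7 ≡ 2 mod 5]
  = -(1/5)    [5 ≡ 5 mod 8 ⇒ (2/5) = -1]
  = -1    [(1/5) = 1]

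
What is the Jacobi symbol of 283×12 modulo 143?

By multiplicativity, (283·12|143) = (283|143)·(12|143).
First factor (283|143):
(283|143)
  = (140|143)    [283 ≡ 140 mod 143]
  = (35|143)    [143 ≡ 7 mod 8 ⇒ (2|143)^2 = +1]
  = -(143|35)    [QR: both ≡ 3 mod 4, sign flips]
  = -(3|35)    [143 ≡ 3 mod 35]
  = (35|3)    [QR: both ≡ 3 mod 4, sign flips]
  = (2|3)    [35 ≡ 2 mod 3]
  = -(1|3)    [3 ≡ 3 mod 8 ⇒ (2|3) = -1]
  = -1    [(1|3) = 1]
Second factor (12|143):
(12|143)
  = (3|143)    [143 ≡ 7 mod 8 ⇒ (2|143)^2 = +1]
  = -(143|3)    [QR: both ≡ 3 mod 4, sign flips]
  = -(2|3)    [143 ≡ 2 mod 3]
  = (1|3)    [3 ≡ 3 mod 8 ⇒ (2|3) = -1]
  = 1    [(1|3) = 1]
Product: (-1)·(1) = -1.

-1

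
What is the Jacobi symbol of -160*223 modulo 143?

By multiplicativity, (-160·223 / 143) = (-160 / 143)·(223 / 143).
First factor (-160 / 143):
(-160 / 143)
  = (126 / 143)    [-160 ≡ 126 mod 143]
  = (63 / 143)    [143 ≡ 7 mod 8 ⇒ (2 / 143) = +1]
  = -(143 / 63)    [QR: both ≡ 3 mod 4, sign flips]
  = -(17 / 63)    [143 ≡ 17 mod 63]
  = -(63 / 17)    [QR: 17 ≡ 1 mod 4, sign kept]
  = -(12 / 17)    [63 ≡ 12 mod 17]
  = -(3 / 17)    [17 ≡ 1 mod 8 ⇒ (2 / 17)^2 = +1]
  = -(17 / 3)    [QR: 17 ≡ 1 mod 4, sign kept]
  = -(2 / 3)    [17 ≡ 2 mod 3]
  = (1 / 3)    [3 ≡ 3 mod 8 ⇒ (2 / 3) = -1]
  = 1    [(1 / 3) = 1]
Second factor (223 / 143):
(223 / 143)
  = (80 / 143)    [223 ≡ 80 mod 143]
  = (5 / 143)    [143 ≡ 7 mod 8 ⇒ (2 / 143)^4 = +1]
  = (143 / 5)    [QR: 5 ≡ 1 mod 4, sign kept]
  = (3 / 5)    [143 ≡ 3 mod 5]
  = (5 / 3)    [QR: 5 ≡ 1 mod 4, sign kept]
  = (2 / 3)    [5 ≡ 2 mod 3]
  = -(1 / 3)    [3 ≡ 3 mod 8 ⇒ (2 / 3) = -1]
  = -1    [(1 / 3) = 1]
Product: (1)·(-1) = -1.

-1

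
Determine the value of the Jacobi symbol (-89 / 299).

-1

Pull out -1: (-89 / 299) = (-1 / 299)·(89 / 299). Since 299 ≡ 3 (mod 4), (-1 / 299) = -1. Now have -(89 / 299).
89 ≡ 1 (mod 4), so quadratic reciprocity gives (89 / 299) = (299 / 89). Reduce: 299 ≡ 32 (mod 89). Now have -(32 / 89).
Factor out 2: 32 = 2^5. Since 89 ≡ 1 (mod 8), (2 / 89) = +1, and (2 / 89)^5 = +1. Now have -(1 / 89).
(1 / 89) = 1. Collecting the sign factors: -1.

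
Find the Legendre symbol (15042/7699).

(15042/7699)
  = (7343/7699)    [15042 ≡ 7343 mod 7699]
  = -(7699/7343)    [QR: both ≡ 3 mod 4, sign flips]
  = -(356/7343)    [7699 ≡ 356 mod 7343]
  = -(89/7343)    [7343 ≡ 7 mod 8 ⇒ (2/7343)^2 = +1]
  = -(7343/89)    [QR: 89 ≡ 1 mod 4, sign kept]
  = -(45/89)    [7343 ≡ 45 mod 89]
  = -(89/45)    [QR: 45 ≡ 1 mod 4, sign kept]
  = -(44/45)    [89 ≡ 44 mod 45]
  = -(11/45)    [45 ≡ 5 mod 8 ⇒ (2/45)^2 = +1]
  = -(45/11)    [QR: 45 ≡ 1 mod 4, sign kept]
  = -(1/11)    [45 ≡ 1 mod 11]
  = -1    [(1/11) = 1]

-1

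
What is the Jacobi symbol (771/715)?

Reduce the numerator: 771 ≡ 56 (mod 715), so (771/715) = (56/715).
Factor out 2: 56 = 2^3·7. Since 715 ≡ 3 (mod 8), (2/715) = -1, and (2/715)^3 = -1. Now have -(7/715).
Both 7 ≡ 3 and 715 ≡ 3 (mod 4), so reciprocity gives (7/715) = -(715/7). Reduce: 715 ≡ 1 (mod 7). Now have (1/7).
(1/7) = 1. Collecting the sign factors: 1.

1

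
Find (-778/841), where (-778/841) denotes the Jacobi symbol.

Reduce the numerator: -778 ≡ 63 (mod 841), so (-778/841) = (63/841).
841 ≡ 1 (mod 4), so quadratic reciprocity gives (63/841) = (841/63). Reduce: 841 ≡ 22 (mod 63). Now have (22/63).
Factor out 2: 22 = 2·11. Since 63 ≡ 7 (mod 8), (2/63) = +1. Now have (11/63).
Both 11 ≡ 3 and 63 ≡ 3 (mod 4), so reciprocity gives (11/63) = -(63/11). Reduce: 63 ≡ 8 (mod 11). Now have -(8/11).
Factor out 2: 8 = 2^3. Since 11 ≡ 3 (mod 8), (2/11) = -1, and (2/11)^3 = -1. Now have (1/11).
(1/11) = 1. Collecting the sign factors: 1.

1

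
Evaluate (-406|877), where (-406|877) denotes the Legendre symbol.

(-406|877)
  = (406|877)    [877 ≡ 1 mod 4 ⇒ (-1|877) = +1]
  = -(203|877)    [877 ≡ 5 mod 8 ⇒ (2|877) = -1]
  = -(877|203)    [QR: 877 ≡ 1 mod 4, sign kept]
  = -(65|203)    [877 ≡ 65 mod 203]
  = -(203|65)    [QR: 65 ≡ 1 mod 4, sign kept]
  = -(8|65)    [203 ≡ 8 mod 65]
  = -(1|65)    [65 ≡ 1 mod 8 ⇒ (2|65)^3 = +1]
  = -1    [(1|65) = 1]

-1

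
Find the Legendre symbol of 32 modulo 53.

-1

Factor out 2: 32 = 2^5. Since 53 ≡ 5 (mod 8), (2 / 53) = -1, and (2 / 53)^5 = -1. Now have -(1 / 53).
(1 / 53) = 1. Collecting the sign factors: -1.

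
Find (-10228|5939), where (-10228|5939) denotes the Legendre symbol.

(-10228|5939)
  = -(10228|5939)    [5939 ≡ 3 mod 4 ⇒ (-1|5939) = -1]
  = -(4289|5939)    [10228 ≡ 4289 mod 5939]
  = -(5939|4289)    [QR: 4289 ≡ 1 mod 4, sign kept]
  = -(1650|4289)    [5939 ≡ 1650 mod 4289]
  = -(825|4289)    [4289 ≡ 1 mod 8 ⇒ (2|4289) = +1]
  = -(4289|825)    [QR: 825 ≡ 1 mod 4, sign kept]
  = -(164|825)    [4289 ≡ 164 mod 825]
  = -(41|825)    [825 ≡ 1 mod 8 ⇒ (2|825)^2 = +1]
  = -(825|41)    [QR: 41 ≡ 1 mod 4, sign kept]
  = -(5|41)    [825 ≡ 5 mod 41]
  = -(41|5)    [QR: 5 ≡ 1 mod 4, sign kept]
  = -(1|5)    [41 ≡ 1 mod 5]
  = -1    [(1|5) = 1]

-1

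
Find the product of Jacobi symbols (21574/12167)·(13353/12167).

By multiplicativity, (21574·13353/12167) = (21574/12167)·(13353/12167).
First factor (21574/12167):
(21574/12167)
  = (9407/12167)    [21574 ≡ 9407 mod 12167]
  = -(12167/9407)    [QR: both ≡ 3 mod 4, sign flips]
  = -(2760/9407)    [12167 ≡ 2760 mod 9407]
  = -(345/9407)    [9407 ≡ 7 mod 8 ⇒ (2/9407)^3 = +1]
  = -(9407/345)    [QR: 345 ≡ 1 mod 4, sign kept]
  = -(92/345)    [9407 ≡ 92 mod 345]
  = -(23/345)    [345 ≡ 1 mod 8 ⇒ (2/345)^2 = +1]
  = -(345/23)    [QR: 345 ≡ 1 mod 4, sign kept]
  = -(0/23)    [345 ≡ 0 mod 23]
  = 0    [numerator 0, gcd > 1]
Second factor (13353/12167):
(13353/12167)
  = (1186/12167)    [13353 ≡ 1186 mod 12167]
  = (593/12167)    [12167 ≡ 7 mod 8 ⇒ (2/12167) = +1]
  = (12167/593)    [QR: 593 ≡ 1 mod 4, sign kept]
  = (307/593)    [12167 ≡ 307 mod 593]
  = (593/307)    [QR: 593 ≡ 1 mod 4, sign kept]
  = (286/307)    [593 ≡ 286 mod 307]
  = -(143/307)    [307 ≡ 3 mod 8 ⇒ (2/307) = -1]
  = (307/143)    [QR: both ≡ 3 mod 4, sign flips]
  = (21/143)    [307 ≡ 21 mod 143]
  = (143/21)    [QR: 21 ≡ 1 mod 4, sign kept]
  = (17/21)    [143 ≡ 17 mod 21]
  = (21/17)    [QR: 17 ≡ 1 mod 4, sign kept]
  = (4/17)    [21 ≡ 4 mod 17]
  = (1/17)    [17 ≡ 1 mod 8 ⇒ (2/17)^2 = +1]
  = 1    [(1/17) = 1]
Product: (0)·(1) = 0.

0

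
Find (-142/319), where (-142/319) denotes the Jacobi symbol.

-1

(-142/319)
  = (177/319)    [-142 ≡ 177 mod 319]
  = (319/177)    [QR: 177 ≡ 1 mod 4, sign kept]
  = (142/177)    [319 ≡ 142 mod 177]
  = (71/177)    [177 ≡ 1 mod 8 ⇒ (2/177) = +1]
  = (177/71)    [QR: 177 ≡ 1 mod 4, sign kept]
  = (35/71)    [177 ≡ 35 mod 71]
  = -(71/35)    [QR: both ≡ 3 mod 4, sign flips]
  = -(1/35)    [71 ≡ 1 mod 35]
  = -1    [(1/35) = 1]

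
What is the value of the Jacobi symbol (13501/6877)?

0

Reduce the numerator: 13501 ≡ 6624 (mod 6877), so (13501/6877) = (6624/6877).
Factor out 2: 6624 = 2^5·207. Since 6877 ≡ 5 (mod 8), (2/6877) = -1, and (2/6877)^5 = -1. Now have -(207/6877).
6877 ≡ 1 (mod 4), so quadratic reciprocity gives (207/6877) = (6877/207). Reduce: 6877 ≡ 46 (mod 207). Now have -(46/207).
Factor out 2: 46 = 2·23. Since 207 ≡ 7 (mod 8), (2/207) = +1. Now have -(23/207).
Both 23 ≡ 3 and 207 ≡ 3 (mod 4), so reciprocity gives (23/207) = -(207/23). Reduce: 207 ≡ 0 (mod 23). Now have (0/23).
The numerator is now 0 with denominator 23 > 1: the symbol is 0.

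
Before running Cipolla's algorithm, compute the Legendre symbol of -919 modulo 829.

(-919/829)
  = (739/829)    [-919 ≡ 739 mod 829]
  = (829/739)    [QR: 829 ≡ 1 mod 4, sign kept]
  = (90/739)    [829 ≡ 90 mod 739]
  = -(45/739)    [739 ≡ 3 mod 8 ⇒ (2/739) = -1]
  = -(739/45)    [QR: 45 ≡ 1 mod 4, sign kept]
  = -(19/45)    [739 ≡ 19 mod 45]
  = -(45/19)    [QR: 45 ≡ 1 mod 4, sign kept]
  = -(7/19)    [45 ≡ 7 mod 19]
  = (19/7)    [QR: both ≡ 3 mod 4, sign flips]
  = (5/7)    [19 ≡ 5 mod 7]
  = (7/5)    [QR: 5 ≡ 1 mod 4, sign kept]
  = (2/5)    [7 ≡ 2 mod 5]
  = -(1/5)    [5 ≡ 5 mod 8 ⇒ (2/5) = -1]
  = -1    [(1/5) = 1]

-1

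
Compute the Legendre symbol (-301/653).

-1

(-301/653)
  = (301/653)    [653 ≡ 1 mod 4 ⇒ (-1/653) = +1]
  = (653/301)    [QR: 301 ≡ 1 mod 4, sign kept]
  = (51/301)    [653 ≡ 51 mod 301]
  = (301/51)    [QR: 301 ≡ 1 mod 4, sign kept]
  = (46/51)    [301 ≡ 46 mod 51]
  = -(23/51)    [51 ≡ 3 mod 8 ⇒ (2/51) = -1]
  = (51/23)    [QR: both ≡ 3 mod 4, sign flips]
  = (5/23)    [51 ≡ 5 mod 23]
  = (23/5)    [QR: 5 ≡ 1 mod 4, sign kept]
  = (3/5)    [23 ≡ 3 mod 5]
  = (5/3)    [QR: 5 ≡ 1 mod 4, sign kept]
  = (2/3)    [5 ≡ 2 mod 3]
  = -(1/3)    [3 ≡ 3 mod 8 ⇒ (2/3) = -1]
  = -1    [(1/3) = 1]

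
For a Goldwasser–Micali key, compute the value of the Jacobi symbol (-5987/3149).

(-5987/3149)
  = (311/3149)    [-5987 ≡ 311 mod 3149]
  = (3149/311)    [QR: 3149 ≡ 1 mod 4, sign kept]
  = (39/311)    [3149 ≡ 39 mod 311]
  = -(311/39)    [QR: both ≡ 3 mod 4, sign flips]
  = -(38/39)    [311 ≡ 38 mod 39]
  = -(19/39)    [39 ≡ 7 mod 8 ⇒ (2/39) = +1]
  = (39/19)    [QR: both ≡ 3 mod 4, sign flips]
  = (1/19)    [39 ≡ 1 mod 19]
  = 1    [(1/19) = 1]

1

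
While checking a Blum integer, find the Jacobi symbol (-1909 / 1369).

1

Reduce the numerator: -1909 ≡ 829 (mod 1369), so (-1909 / 1369) = (829 / 1369).
829 ≡ 1 (mod 4), so quadratic reciprocity gives (829 / 1369) = (1369 / 829). Reduce: 1369 ≡ 540 (mod 829). Now have (540 / 829).
Factor out 2: 540 = 2^2·135. Since 829 ≡ 5 (mod 8), (2 / 829) = -1, and (2 / 829)^2 = +1. Now have (135 / 829).
829 ≡ 1 (mod 4), so quadratic reciprocity gives (135 / 829) = (829 / 135). Reduce: 829 ≡ 19 (mod 135). Now have (19 / 135).
Both 19 ≡ 3 and 135 ≡ 3 (mod 4), so reciprocity gives (19 / 135) = -(135 / 19). Reduce: 135 ≡ 2 (mod 19). Now have -(2 / 19).
Factor out 2: 2 = 2. Since 19 ≡ 3 (mod 8), (2 / 19) = -1. Now have (1 / 19).
(1 / 19) = 1. Collecting the sign factors: 1.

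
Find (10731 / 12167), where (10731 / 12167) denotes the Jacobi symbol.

(10731 / 12167)
  = -(12167 / 10731)    [QR: both ≡ 3 mod 4, sign flips]
  = -(1436 / 10731)    [12167 ≡ 1436 mod 10731]
  = -(359 / 10731)    [10731 ≡ 3 mod 8 ⇒ (2 / 10731)^2 = +1]
  = (10731 / 359)    [QR: both ≡ 3 mod 4, sign flips]
  = (320 / 359)    [10731 ≡ 320 mod 359]
  = (5 / 359)    [359 ≡ 7 mod 8 ⇒ (2 / 359)^6 = +1]
  = (359 / 5)    [QR: 5 ≡ 1 mod 4, sign kept]
  = (4 / 5)    [359 ≡ 4 mod 5]
  = (1 / 5)    [5 ≡ 5 mod 8 ⇒ (2 / 5)^2 = +1]
  = 1    [(1 / 5) = 1]

1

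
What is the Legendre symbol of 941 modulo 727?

Reduce the numerator: 941 ≡ 214 (mod 727), so (941/727) = (214/727).
Factor out 2: 214 = 2·107. Since 727 ≡ 7 (mod 8), (2/727) = +1. Now have (107/727).
Both 107 ≡ 3 and 727 ≡ 3 (mod 4), so reciprocity gives (107/727) = -(727/107). Reduce: 727 ≡ 85 (mod 107). Now have -(85/107).
85 ≡ 1 (mod 4), so quadratic reciprocity gives (85/107) = (107/85). Reduce: 107 ≡ 22 (mod 85). Now have -(22/85).
Factor out 2: 22 = 2·11. Since 85 ≡ 5 (mod 8), (2/85) = -1. Now have (11/85).
85 ≡ 1 (mod 4), so quadratic reciprocity gives (11/85) = (85/11). Reduce: 85 ≡ 8 (mod 11). Now have (8/11).
Factor out 2: 8 = 2^3. Since 11 ≡ 3 (mod 8), (2/11) = -1, and (2/11)^3 = -1. Now have -(1/11).
(1/11) = 1. Collecting the sign factors: -1.

-1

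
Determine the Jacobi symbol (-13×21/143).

By multiplicativity, (-13·21/143) = (-13/143)·(21/143).
First factor (-13/143):
Reduce the numerator: -13 ≡ 130 (mod 143), so (-13/143) = (130/143).
Factor out 2: 130 = 2·65. Since 143 ≡ 7 (mod 8), (2/143) = +1. Now have (65/143).
65 ≡ 1 (mod 4), so quadratic reciprocity gives (65/143) = (143/65). Reduce: 143 ≡ 13 (mod 65). Now have (13/65).
13 ≡ 1 (mod 4), so quadratic reciprocity gives (13/65) = (65/13). Reduce: 65 ≡ 0 (mod 13). Now have (0/13).
The numerator is now 0 with denominator 13 > 1: the symbol is 0.
Second factor (21/143):
21 ≡ 1 (mod 4), so quadratic reciprocity gives (21/143) = (143/21). Reduce: 143 ≡ 17 (mod 21). Now have (17/21).
17 ≡ 1 (mod 4), so quadratic reciprocity gives (17/21) = (21/17). Reduce: 21 ≡ 4 (mod 17). Now have (4/17).
Factor out 2: 4 = 2^2. Since 17 ≡ 1 (mod 8), (2/17) = +1, and (2/17)^2 = +1. Now have (1/17).
(1/17) = 1. Collecting the sign factors: 1.
Product: (0)·(1) = 0.

0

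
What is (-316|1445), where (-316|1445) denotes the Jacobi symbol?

1

(-316|1445)
  = (1129|1445)    [-316 ≡ 1129 mod 1445]
  = (1445|1129)    [QR: 1129 ≡ 1 mod 4, sign kept]
  = (316|1129)    [1445 ≡ 316 mod 1129]
  = (79|1129)    [1129 ≡ 1 mod 8 ⇒ (2|1129)^2 = +1]
  = (1129|79)    [QR: 1129 ≡ 1 mod 4, sign kept]
  = (23|79)    [1129 ≡ 23 mod 79]
  = -(79|23)    [QR: both ≡ 3 mod 4, sign flips]
  = -(10|23)    [79 ≡ 10 mod 23]
  = -(5|23)    [23 ≡ 7 mod 8 ⇒ (2|23) = +1]
  = -(23|5)    [QR: 5 ≡ 1 mod 4, sign kept]
  = -(3|5)    [23 ≡ 3 mod 5]
  = -(5|3)    [QR: 5 ≡ 1 mod 4, sign kept]
  = -(2|3)    [5 ≡ 2 mod 3]
  = (1|3)    [3 ≡ 3 mod 8 ⇒ (2|3) = -1]
  = 1    [(1|3) = 1]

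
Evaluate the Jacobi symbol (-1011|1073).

1

Pull out -1: (-1011|1073) = (-1|1073)·(1011|1073). Since 1073 ≡ 1 (mod 4), (-1|1073) = +1. Now have (1011|1073).
1073 ≡ 1 (mod 4), so quadratic reciprocity gives (1011|1073) = (1073|1011). Reduce: 1073 ≡ 62 (mod 1011). Now have (62|1011).
Factor out 2: 62 = 2·31. Since 1011 ≡ 3 (mod 8), (2|1011) = -1. Now have -(31|1011).
Both 31 ≡ 3 and 1011 ≡ 3 (mod 4), so reciprocity gives (31|1011) = -(1011|31). Reduce: 1011 ≡ 19 (mod 31). Now have (19|31).
Both 19 ≡ 3 and 31 ≡ 3 (mod 4), so reciprocity gives (19|31) = -(31|19). Reduce: 31 ≡ 12 (mod 19). Now have -(12|19).
Factor out 2: 12 = 2^2·3. Since 19 ≡ 3 (mod 8), (2|19) = -1, and (2|19)^2 = +1. Now have -(3|19).
Both 3 ≡ 3 and 19 ≡ 3 (mod 4), so reciprocity gives (3|19) = -(19|3). Reduce: 19 ≡ 1 (mod 3). Now have (1|3).
(1|3) = 1. Collecting the sign factors: 1.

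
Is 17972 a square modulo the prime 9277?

no

Reduce the numerator: 17972 ≡ 8695 (mod 9277), so (17972/9277) = (8695/9277).
9277 ≡ 1 (mod 4), so quadratic reciprocity gives (8695/9277) = (9277/8695). Reduce: 9277 ≡ 582 (mod 8695). Now have (582/8695).
Factor out 2: 582 = 2·291. Since 8695 ≡ 7 (mod 8), (2/8695) = +1. Now have (291/8695).
Both 291 ≡ 3 and 8695 ≡ 3 (mod 4), so reciprocity gives (291/8695) = -(8695/291). Reduce: 8695 ≡ 256 (mod 291). Now have -(256/291).
Factor out 2: 256 = 2^8. Since 291 ≡ 3 (mod 8), (2/291) = -1, and (2/291)^8 = +1. Now have -(1/291).
(1/291) = 1. Collecting the sign factors: -1.
(17972/9277) = -1, and 9277 is prime, so 17972 is not a quadratic residue mod 9277.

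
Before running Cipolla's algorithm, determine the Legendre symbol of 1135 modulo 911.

Reduce the numerator: 1135 ≡ 224 (mod 911), so (1135|911) = (224|911).
Factor out 2: 224 = 2^5·7. Since 911 ≡ 7 (mod 8), (2|911) = +1, and (2|911)^5 = +1. Now have (7|911).
Both 7 ≡ 3 and 911 ≡ 3 (mod 4), so reciprocity gives (7|911) = -(911|7). Reduce: 911 ≡ 1 (mod 7). Now have -(1|7).
(1|7) = 1. Collecting the sign factors: -1.

-1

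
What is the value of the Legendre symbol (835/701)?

(835/701)
  = (134/701)    [835 ≡ 134 mod 701]
  = -(67/701)    [701 ≡ 5 mod 8 ⇒ (2/701) = -1]
  = -(701/67)    [QR: 701 ≡ 1 mod 4, sign kept]
  = -(31/67)    [701 ≡ 31 mod 67]
  = (67/31)    [QR: both ≡ 3 mod 4, sign flips]
  = (5/31)    [67 ≡ 5 mod 31]
  = (31/5)    [QR: 5 ≡ 1 mod 4, sign kept]
  = (1/5)    [31 ≡ 1 mod 5]
  = 1    [(1/5) = 1]

1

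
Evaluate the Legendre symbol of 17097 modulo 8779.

-1

Reduce the numerator: 17097 ≡ 8318 (mod 8779), so (17097|8779) = (8318|8779).
Factor out 2: 8318 = 2·4159. Since 8779 ≡ 3 (mod 8), (2|8779) = -1. Now have -(4159|8779).
Both 4159 ≡ 3 and 8779 ≡ 3 (mod 4), so reciprocity gives (4159|8779) = -(8779|4159). Reduce: 8779 ≡ 461 (mod 4159). Now have (461|4159).
461 ≡ 1 (mod 4), so quadratic reciprocity gives (461|4159) = (4159|461). Reduce: 4159 ≡ 10 (mod 461). Now have (10|461).
Factor out 2: 10 = 2·5. Since 461 ≡ 5 (mod 8), (2|461) = -1. Now have -(5|461).
5 ≡ 1 (mod 4), so quadratic reciprocity gives (5|461) = (461|5). Reduce: 461 ≡ 1 (mod 5). Now have -(1|5).
(1|5) = 1. Collecting the sign factors: -1.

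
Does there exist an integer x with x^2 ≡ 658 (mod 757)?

(658/757)
  = -(329/757)    [757 ≡ 5 mod 8 ⇒ (2/757) = -1]
  = -(757/329)    [QR: 329 ≡ 1 mod 4, sign kept]
  = -(99/329)    [757 ≡ 99 mod 329]
  = -(329/99)    [QR: 329 ≡ 1 mod 4, sign kept]
  = -(32/99)    [329 ≡ 32 mod 99]
  = (1/99)    [99 ≡ 3 mod 8 ⇒ (2/99)^5 = -1]
  = 1    [(1/99) = 1]
The Legendre symbol is 1, so x^2 ≡ 658 (mod 757) has solution.

yes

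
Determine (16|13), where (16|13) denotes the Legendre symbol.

(16|13)
  = (3|13)    [16 ≡ 3 mod 13]
  = (13|3)    [QR: 13 ≡ 1 mod 4, sign kept]
  = (1|3)    [13 ≡ 1 mod 3]
  = 1    [(1|3) = 1]

1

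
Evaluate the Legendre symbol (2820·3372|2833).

By multiplicativity, (2820·3372|2833) = (2820|2833)·(3372|2833).
First factor (2820|2833):
(2820|2833)
  = (705|2833)    [2833 ≡ 1 mod 8 ⇒ (2|2833)^2 = +1]
  = (2833|705)    [QR: 705 ≡ 1 mod 4, sign kept]
  = (13|705)    [2833 ≡ 13 mod 705]
  = (705|13)    [QR: 13 ≡ 1 mod 4, sign kept]
  = (3|13)    [705 ≡ 3 mod 13]
  = (13|3)    [QR: 13 ≡ 1 mod 4, sign kept]
  = (1|3)    [13 ≡ 1 mod 3]
  = 1    [(1|3) = 1]
Second factor (3372|2833):
(3372|2833)
  = (539|2833)    [3372 ≡ 539 mod 2833]
  = (2833|539)    [QR: 2833 ≡ 1 mod 4, sign kept]
  = (138|539)    [2833 ≡ 138 mod 539]
  = -(69|539)    [539 ≡ 3 mod 8 ⇒ (2|539) = -1]
  = -(539|69)    [QR: 69 ≡ 1 mod 4, sign kept]
  = -(56|69)    [539 ≡ 56 mod 69]
  = (7|69)    [69 ≡ 5 mod 8 ⇒ (2|69)^3 = -1]
  = (69|7)    [QR: 69 ≡ 1 mod 4, sign kept]
  = (6|7)    [69 ≡ 6 mod 7]
  = (3|7)    [7 ≡ 7 mod 8 ⇒ (2|7) = +1]
  = -(7|3)    [QR: both ≡ 3 mod 4, sign flips]
  = -(1|3)    [7 ≡ 1 mod 3]
  = -1    [(1|3) = 1]
Product: (1)·(-1) = -1.

-1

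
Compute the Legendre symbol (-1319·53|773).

By multiplicativity, (-1319·53|773) = (-1319|773)·(53|773).
First factor (-1319|773):
(-1319|773)
  = (227|773)    [-1319 ≡ 227 mod 773]
  = (773|227)    [QR: 773 ≡ 1 mod 4, sign kept]
  = (92|227)    [773 ≡ 92 mod 227]
  = (23|227)    [227 ≡ 3 mod 8 ⇒ (2|227)^2 = +1]
  = -(227|23)    [QR: both ≡ 3 mod 4, sign flips]
  = -(20|23)    [227 ≡ 20 mod 23]
  = -(5|23)    [23 ≡ 7 mod 8 ⇒ (2|23)^2 = +1]
  = -(23|5)    [QR: 5 ≡ 1 mod 4, sign kept]
  = -(3|5)    [23 ≡ 3 mod 5]
  = -(5|3)    [QR: 5 ≡ 1 mod 4, sign kept]
  = -(2|3)    [5 ≡ 2 mod 3]
  = (1|3)    [3 ≡ 3 mod 8 ⇒ (2|3) = -1]
  = 1    [(1|3) = 1]
Second factor (53|773):
(53|773)
  = (773|53)    [QR: 53 ≡ 1 mod 4, sign kept]
  = (31|53)    [773 ≡ 31 mod 53]
  = (53|31)    [QR: 53 ≡ 1 mod 4, sign kept]
  = (22|31)    [53 ≡ 22 mod 31]
  = (11|31)    [31 ≡ 7 mod 8 ⇒ (2|31) = +1]
  = -(31|11)    [QR: both ≡ 3 mod 4, sign flips]
  = -(9|11)    [31 ≡ 9 mod 11]
  = -(11|9)    [QR: 9 ≡ 1 mod 4, sign kept]
  = -(2|9)    [11 ≡ 2 mod 9]
  = -(1|9)    [9 ≡ 1 mod 8 ⇒ (2|9) = +1]
  = -1    [(1|9) = 1]
Product: (1)·(-1) = -1.

-1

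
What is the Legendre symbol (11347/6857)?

-1

Reduce the numerator: 11347 ≡ 4490 (mod 6857), so (11347/6857) = (4490/6857).
Factor out 2: 4490 = 2·2245. Since 6857 ≡ 1 (mod 8), (2/6857) = +1. Now have (2245/6857).
2245 ≡ 1 (mod 4), so quadratic reciprocity gives (2245/6857) = (6857/2245). Reduce: 6857 ≡ 122 (mod 2245). Now have (122/2245).
Factor out 2: 122 = 2·61. Since 2245 ≡ 5 (mod 8), (2/2245) = -1. Now have -(61/2245).
61 ≡ 1 (mod 4), so quadratic reciprocity gives (61/2245) = (2245/61). Reduce: 2245 ≡ 49 (mod 61). Now have -(49/61).
49 ≡ 1 (mod 4), so quadratic reciprocity gives (49/61) = (61/49). Reduce: 61 ≡ 12 (mod 49). Now have -(12/49).
Factor out 2: 12 = 2^2·3. Since 49 ≡ 1 (mod 8), (2/49) = +1, and (2/49)^2 = +1. Now have -(3/49).
49 ≡ 1 (mod 4), so quadratic reciprocity gives (3/49) = (49/3). Reduce: 49 ≡ 1 (mod 3). Now have -(1/3).
(1/3) = 1. Collecting the sign factors: -1.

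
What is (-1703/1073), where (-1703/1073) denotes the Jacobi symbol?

-1

(-1703/1073)
  = (1703/1073)    [1073 ≡ 1 mod 4 ⇒ (-1/1073) = +1]
  = (630/1073)    [1703 ≡ 630 mod 1073]
  = (315/1073)    [1073 ≡ 1 mod 8 ⇒ (2/1073) = +1]
  = (1073/315)    [QR: 1073 ≡ 1 mod 4, sign kept]
  = (128/315)    [1073 ≡ 128 mod 315]
  = -(1/315)    [315 ≡ 3 mod 8 ⇒ (2/315)^7 = -1]
  = -1    [(1/315) = 1]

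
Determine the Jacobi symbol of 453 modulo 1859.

453 ≡ 1 (mod 4), so quadratic reciprocity gives (453 / 1859) = (1859 / 453). Reduce: 1859 ≡ 47 (mod 453). Now have (47 / 453).
453 ≡ 1 (mod 4), so quadratic reciprocity gives (47 / 453) = (453 / 47). Reduce: 453 ≡ 30 (mod 47). Now have (30 / 47).
Factor out 2: 30 = 2·15. Since 47 ≡ 7 (mod 8), (2 / 47) = +1. Now have (15 / 47).
Both 15 ≡ 3 and 47 ≡ 3 (mod 4), so reciprocity gives (15 / 47) = -(47 / 15). Reduce: 47 ≡ 2 (mod 15). Now have -(2 / 15).
Factor out 2: 2 = 2. Since 15 ≡ 7 (mod 8), (2 / 15) = +1. Now have -(1 / 15).
(1 / 15) = 1. Collecting the sign factors: -1.

-1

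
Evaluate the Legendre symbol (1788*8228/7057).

1

By multiplicativity, (1788·8228/7057) = (1788/7057)·(8228/7057).
First factor (1788/7057):
Factor out 2: 1788 = 2^2·447. Since 7057 ≡ 1 (mod 8), (2/7057) = +1, and (2/7057)^2 = +1. Now have (447/7057).
7057 ≡ 1 (mod 4), so quadratic reciprocity gives (447/7057) = (7057/447). Reduce: 7057 ≡ 352 (mod 447). Now have (352/447).
Factor out 2: 352 = 2^5·11. Since 447 ≡ 7 (mod 8), (2/447) = +1, and (2/447)^5 = +1. Now have (11/447).
Both 11 ≡ 3 and 447 ≡ 3 (mod 4), so reciprocity gives (11/447) = -(447/11). Reduce: 447 ≡ 7 (mod 11). Now have -(7/11).
Both 7 ≡ 3 and 11 ≡ 3 (mod 4), so reciprocity gives (7/11) = -(11/7). Reduce: 11 ≡ 4 (mod 7). Now have (4/7).
Factor out 2: 4 = 2^2. Since 7 ≡ 7 (mod 8), (2/7) = +1, and (2/7)^2 = +1. Now have (1/7).
(1/7) = 1. Collecting the sign factors: 1.
Second factor (8228/7057):
Reduce the numerator: 8228 ≡ 1171 (mod 7057), so (8228/7057) = (1171/7057).
7057 ≡ 1 (mod 4), so quadratic reciprocity gives (1171/7057) = (7057/1171). Reduce: 7057 ≡ 31 (mod 1171). Now have (31/1171).
Both 31 ≡ 3 and 1171 ≡ 3 (mod 4), so reciprocity gives (31/1171) = -(1171/31). Reduce: 1171 ≡ 24 (mod 31). Now have -(24/31).
Factor out 2: 24 = 2^3·3. Since 31 ≡ 7 (mod 8), (2/31) = +1, and (2/31)^3 = +1. Now have -(3/31).
Both 3 ≡ 3 and 31 ≡ 3 (mod 4), so reciprocity gives (3/31) = -(31/3). Reduce: 31 ≡ 1 (mod 3). Now have (1/3).
(1/3) = 1. Collecting the sign factors: 1.
Product: (1)·(1) = 1.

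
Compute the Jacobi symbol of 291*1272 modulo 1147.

By multiplicativity, (291·1272/1147) = (291/1147)·(1272/1147).
First factor (291/1147):
(291/1147)
  = -(1147/291)    [QR: both ≡ 3 mod 4, sign flips]
  = -(274/291)    [1147 ≡ 274 mod 291]
  = (137/291)    [291 ≡ 3 mod 8 ⇒ (2/291) = -1]
  = (291/137)    [QR: 137 ≡ 1 mod 4, sign kept]
  = (17/137)    [291 ≡ 17 mod 137]
  = (137/17)    [QR: 17 ≡ 1 mod 4, sign kept]
  = (1/17)    [137 ≡ 1 mod 17]
  = 1    [(1/17) = 1]
Second factor (1272/1147):
(1272/1147)
  = (125/1147)    [1272 ≡ 125 mod 1147]
  = (1147/125)    [QR: 125 ≡ 1 mod 4, sign kept]
  = (22/125)    [1147 ≡ 22 mod 125]
  = -(11/125)    [125 ≡ 5 mod 8 ⇒ (2/125) = -1]
  = -(125/11)    [QR: 125 ≡ 1 mod 4, sign kept]
  = -(4/11)    [125 ≡ 4 mod 11]
  = -(1/11)    [11 ≡ 3 mod 8 ⇒ (2/11)^2 = +1]
  = -1    [(1/11) = 1]
Product: (1)·(-1) = -1.

-1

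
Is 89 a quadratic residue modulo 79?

yes

(89|79)
  = (10|79)    [89 ≡ 10 mod 79]
  = (5|79)    [79 ≡ 7 mod 8 ⇒ (2|79) = +1]
  = (79|5)    [QR: 5 ≡ 1 mod 4, sign kept]
  = (4|5)    [79 ≡ 4 mod 5]
  = (1|5)    [5 ≡ 5 mod 8 ⇒ (2|5)^2 = +1]
  = 1    [(1|5) = 1]
(89|79) = 1, and 79 is prime, so 89 is a quadratic residue mod 79.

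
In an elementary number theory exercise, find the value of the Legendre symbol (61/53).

-1

(61/53)
  = (8/53)    [61 ≡ 8 mod 53]
  = -(1/53)    [53 ≡ 5 mod 8 ⇒ (2/53)^3 = -1]
  = -1    [(1/53) = 1]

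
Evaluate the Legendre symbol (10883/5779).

1

(10883/5779)
  = (5104/5779)    [10883 ≡ 5104 mod 5779]
  = (319/5779)    [5779 ≡ 3 mod 8 ⇒ (2/5779)^4 = +1]
  = -(5779/319)    [QR: both ≡ 3 mod 4, sign flips]
  = -(37/319)    [5779 ≡ 37 mod 319]
  = -(319/37)    [QR: 37 ≡ 1 mod 4, sign kept]
  = -(23/37)    [319 ≡ 23 mod 37]
  = -(37/23)    [QR: 37 ≡ 1 mod 4, sign kept]
  = -(14/23)    [37 ≡ 14 mod 23]
  = -(7/23)    [23 ≡ 7 mod 8 ⇒ (2/23) = +1]
  = (23/7)    [QR: both ≡ 3 mod 4, sign flips]
  = (2/7)    [23 ≡ 2 mod 7]
  = (1/7)    [7 ≡ 7 mod 8 ⇒ (2/7) = +1]
  = 1    [(1/7) = 1]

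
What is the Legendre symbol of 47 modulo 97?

(47/97)
  = (97/47)    [QR: 97 ≡ 1 mod 4, sign kept]
  = (3/47)    [97 ≡ 3 mod 47]
  = -(47/3)    [QR: both ≡ 3 mod 4, sign flips]
  = -(2/3)    [47 ≡ 2 mod 3]
  = (1/3)    [3 ≡ 3 mod 8 ⇒ (2/3) = -1]
  = 1    [(1/3) = 1]

1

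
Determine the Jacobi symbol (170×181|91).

By multiplicativity, (170·181|91) = (170|91)·(181|91).
First factor (170|91):
(170|91)
  = (79|91)    [170 ≡ 79 mod 91]
  = -(91|79)    [QR: both ≡ 3 mod 4, sign flips]
  = -(12|79)    [91 ≡ 12 mod 79]
  = -(3|79)    [79 ≡ 7 mod 8 ⇒ (2|79)^2 = +1]
  = (79|3)    [QR: both ≡ 3 mod 4, sign flips]
  = (1|3)    [79 ≡ 1 mod 3]
  = 1    [(1|3) = 1]
Second factor (181|91):
(181|91)
  = (90|91)    [181 ≡ 90 mod 91]
  = -(45|91)    [91 ≡ 3 mod 8 ⇒ (2|91) = -1]
  = -(91|45)    [QR: 45 ≡ 1 mod 4, sign kept]
  = -(1|45)    [91 ≡ 1 mod 45]
  = -1    [(1|45) = 1]
Product: (1)·(-1) = -1.

-1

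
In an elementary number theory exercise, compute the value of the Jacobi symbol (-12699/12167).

Reduce the numerator: -12699 ≡ 11635 (mod 12167), so (-12699/12167) = (11635/12167).
Both 11635 ≡ 3 and 12167 ≡ 3 (mod 4), so reciprocity gives (11635/12167) = -(12167/11635). Reduce: 12167 ≡ 532 (mod 11635). Now have -(532/11635).
Factor out 2: 532 = 2^2·133. Since 11635 ≡ 3 (mod 8), (2/11635) = -1, and (2/11635)^2 = +1. Now have -(133/11635).
133 ≡ 1 (mod 4), so quadratic reciprocity gives (133/11635) = (11635/133). Reduce: 11635 ≡ 64 (mod 133). Now have -(64/133).
Factor out 2: 64 = 2^6. Since 133 ≡ 5 (mod 8), (2/133) = -1, and (2/133)^6 = +1. Now have -(1/133).
(1/133) = 1. Collecting the sign factors: -1.

-1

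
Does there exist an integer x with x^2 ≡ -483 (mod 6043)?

no

(-483|6043)
  = (5560|6043)    [-483 ≡ 5560 mod 6043]
  = -(695|6043)    [6043 ≡ 3 mod 8 ⇒ (2|6043)^3 = -1]
  = (6043|695)    [QR: both ≡ 3 mod 4, sign flips]
  = (483|695)    [6043 ≡ 483 mod 695]
  = -(695|483)    [QR: both ≡ 3 mod 4, sign flips]
  = -(212|483)    [695 ≡ 212 mod 483]
  = -(53|483)    [483 ≡ 3 mod 8 ⇒ (2|483)^2 = +1]
  = -(483|53)    [QR: 53 ≡ 1 mod 4, sign kept]
  = -(6|53)    [483 ≡ 6 mod 53]
  = (3|53)    [53 ≡ 5 mod 8 ⇒ (2|53) = -1]
  = (53|3)    [QR: 53 ≡ 1 mod 4, sign kept]
  = (2|3)    [53 ≡ 2 mod 3]
  = -(1|3)    [3 ≡ 3 mod 8 ⇒ (2|3) = -1]
  = -1    [(1|3) = 1]
The Legendre symbol is -1, so x^2 ≡ -483 (mod 6043) has no solution.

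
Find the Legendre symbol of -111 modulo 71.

(-111/71)
  = (31/71)    [-111 ≡ 31 mod 71]
  = -(71/31)    [QR: both ≡ 3 mod 4, sign flips]
  = -(9/31)    [71 ≡ 9 mod 31]
  = -(31/9)    [QR: 9 ≡ 1 mod 4, sign kept]
  = -(4/9)    [31 ≡ 4 mod 9]
  = -(1/9)    [9 ≡ 1 mod 8 ⇒ (2/9)^2 = +1]
  = -1    [(1/9) = 1]

-1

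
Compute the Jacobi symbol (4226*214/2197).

-1

By multiplicativity, (4226·214/2197) = (4226/2197)·(214/2197).
First factor (4226/2197):
Reduce the numerator: 4226 ≡ 2029 (mod 2197), so (4226/2197) = (2029/2197).
2029 ≡ 1 (mod 4), so quadratic reciprocity gives (2029/2197) = (2197/2029). Reduce: 2197 ≡ 168 (mod 2029). Now have (168/2029).
Factor out 2: 168 = 2^3·21. Since 2029 ≡ 5 (mod 8), (2/2029) = -1, and (2/2029)^3 = -1. Now have -(21/2029).
21 ≡ 1 (mod 4), so quadratic reciprocity gives (21/2029) = (2029/21). Reduce: 2029 ≡ 13 (mod 21). Now have -(13/21).
13 ≡ 1 (mod 4), so quadratic reciprocity gives (13/21) = (21/13). Reduce: 21 ≡ 8 (mod 13). Now have -(8/13).
Factor out 2: 8 = 2^3. Since 13 ≡ 5 (mod 8), (2/13) = -1, and (2/13)^3 = -1. Now have (1/13).
(1/13) = 1. Collecting the sign factors: 1.
Second factor (214/2197):
Factor out 2: 214 = 2·107. Since 2197 ≡ 5 (mod 8), (2/2197) = -1. Now have -(107/2197).
2197 ≡ 1 (mod 4), so quadratic reciprocity gives (107/2197) = (2197/107). Reduce: 2197 ≡ 57 (mod 107). Now have -(57/107).
57 ≡ 1 (mod 4), so quadratic reciprocity gives (57/107) = (107/57). Reduce: 107 ≡ 50 (mod 57). Now have -(50/57).
Factor out 2: 50 = 2·25. Since 57 ≡ 1 (mod 8), (2/57) = +1. Now have -(25/57).
25 ≡ 1 (mod 4), so quadratic reciprocity gives (25/57) = (57/25). Reduce: 57 ≡ 7 (mod 25). Now have -(7/25).
25 ≡ 1 (mod 4), so quadratic reciprocity gives (7/25) = (25/7). Reduce: 25 ≡ 4 (mod 7). Now have -(4/7).
Factor out 2: 4 = 2^2. Since 7 ≡ 7 (mod 8), (2/7) = +1, and (2/7)^2 = +1. Now have -(1/7).
(1/7) = 1. Collecting the sign factors: -1.
Product: (1)·(-1) = -1.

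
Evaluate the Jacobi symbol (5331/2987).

-1

(5331/2987)
  = (2344/2987)    [5331 ≡ 2344 mod 2987]
  = -(293/2987)    [2987 ≡ 3 mod 8 ⇒ (2/2987)^3 = -1]
  = -(2987/293)    [QR: 293 ≡ 1 mod 4, sign kept]
  = -(57/293)    [2987 ≡ 57 mod 293]
  = -(293/57)    [QR: 57 ≡ 1 mod 4, sign kept]
  = -(8/57)    [293 ≡ 8 mod 57]
  = -(1/57)    [57 ≡ 1 mod 8 ⇒ (2/57)^3 = +1]
  = -1    [(1/57) = 1]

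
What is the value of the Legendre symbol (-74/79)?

Reduce the numerator: -74 ≡ 5 (mod 79), so (-74/79) = (5/79).
5 ≡ 1 (mod 4), so quadratic reciprocity gives (5/79) = (79/5). Reduce: 79 ≡ 4 (mod 5). Now have (4/5).
Factor out 2: 4 = 2^2. Since 5 ≡ 5 (mod 8), (2/5) = -1, and (2/5)^2 = +1. Now have (1/5).
(1/5) = 1. Collecting the sign factors: 1.

1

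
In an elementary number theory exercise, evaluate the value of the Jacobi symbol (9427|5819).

(9427|5819)
  = (3608|5819)    [9427 ≡ 3608 mod 5819]
  = -(451|5819)    [5819 ≡ 3 mod 8 ⇒ (2|5819)^3 = -1]
  = (5819|451)    [QR: both ≡ 3 mod 4, sign flips]
  = (407|451)    [5819 ≡ 407 mod 451]
  = -(451|407)    [QR: both ≡ 3 mod 4, sign flips]
  = -(44|407)    [451 ≡ 44 mod 407]
  = -(11|407)    [407 ≡ 7 mod 8 ⇒ (2|407)^2 = +1]
  = (407|11)    [QR: both ≡ 3 mod 4, sign flips]
  = (0|11)    [407 ≡ 0 mod 11]
  = 0    [numerator 0, gcd > 1]

0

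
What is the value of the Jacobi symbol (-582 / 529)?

(-582 / 529)
  = (582 / 529)    [529 ≡ 1 mod 4 ⇒ (-1 / 529) = +1]
  = (53 / 529)    [582 ≡ 53 mod 529]
  = (529 / 53)    [QR: 53 ≡ 1 mod 4, sign kept]
  = (52 / 53)    [529 ≡ 52 mod 53]
  = (13 / 53)    [53 ≡ 5 mod 8 ⇒ (2 / 53)^2 = +1]
  = (53 / 13)    [QR: 13 ≡ 1 mod 4, sign kept]
  = (1 / 13)    [53 ≡ 1 mod 13]
  = 1    [(1 / 13) = 1]

1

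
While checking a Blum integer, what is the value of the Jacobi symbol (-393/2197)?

1

(-393/2197)
  = (1804/2197)    [-393 ≡ 1804 mod 2197]
  = (451/2197)    [2197 ≡ 5 mod 8 ⇒ (2/2197)^2 = +1]
  = (2197/451)    [QR: 2197 ≡ 1 mod 4, sign kept]
  = (393/451)    [2197 ≡ 393 mod 451]
  = (451/393)    [QR: 393 ≡ 1 mod 4, sign kept]
  = (58/393)    [451 ≡ 58 mod 393]
  = (29/393)    [393 ≡ 1 mod 8 ⇒ (2/393) = +1]
  = (393/29)    [QR: 29 ≡ 1 mod 4, sign kept]
  = (16/29)    [393 ≡ 16 mod 29]
  = (1/29)    [29 ≡ 5 mod 8 ⇒ (2/29)^4 = +1]
  = 1    [(1/29) = 1]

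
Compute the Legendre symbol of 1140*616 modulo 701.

-1

By multiplicativity, (1140·616|701) = (1140|701)·(616|701).
First factor (1140|701):
Reduce the numerator: 1140 ≡ 439 (mod 701), so (1140|701) = (439|701).
701 ≡ 1 (mod 4), so quadratic reciprocity gives (439|701) = (701|439). Reduce: 701 ≡ 262 (mod 439). Now have (262|439).
Factor out 2: 262 = 2·131. Since 439 ≡ 7 (mod 8), (2|439) = +1. Now have (131|439).
Both 131 ≡ 3 and 439 ≡ 3 (mod 4), so reciprocity gives (131|439) = -(439|131). Reduce: 439 ≡ 46 (mod 131). Now have -(46|131).
Factor out 2: 46 = 2·23. Since 131 ≡ 3 (mod 8), (2|131) = -1. Now have (23|131).
Both 23 ≡ 3 and 131 ≡ 3 (mod 4), so reciprocity gives (23|131) = -(131|23). Reduce: 131 ≡ 16 (mod 23). Now have -(16|23).
Factor out 2: 16 = 2^4. Since 23 ≡ 7 (mod 8), (2|23) = +1, and (2|23)^4 = +1. Now have -(1|23).
(1|23) = 1. Collecting the sign factors: -1.
Second factor (616|701):
Factor out 2: 616 = 2^3·77. Since 701 ≡ 5 (mod 8), (2|701) = -1, and (2|701)^3 = -1. Now have -(77|701).
77 ≡ 1 (mod 4), so quadratic reciprocity gives (77|701) = (701|77). Reduce: 701 ≡ 8 (mod 77). Now have -(8|77).
Factor out 2: 8 = 2^3. Since 77 ≡ 5 (mod 8), (2|77) = -1, and (2|77)^3 = -1. Now have (1|77).
(1|77) = 1. Collecting the sign factors: 1.
Product: (-1)·(1) = -1.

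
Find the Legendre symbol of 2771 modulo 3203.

-1

Both 2771 ≡ 3 and 3203 ≡ 3 (mod 4), so reciprocity gives (2771|3203) = -(3203|2771). Reduce: 3203 ≡ 432 (mod 2771). Now have -(432|2771).
Factor out 2: 432 = 2^4·27. Since 2771 ≡ 3 (mod 8), (2|2771) = -1, and (2|2771)^4 = +1. Now have -(27|2771).
Both 27 ≡ 3 and 2771 ≡ 3 (mod 4), so reciprocity gives (27|2771) = -(2771|27). Reduce: 2771 ≡ 17 (mod 27). Now have (17|27).
17 ≡ 1 (mod 4), so quadratic reciprocity gives (17|27) = (27|17). Reduce: 27 ≡ 10 (mod 17). Now have (10|17).
Factor out 2: 10 = 2·5. Since 17 ≡ 1 (mod 8), (2|17) = +1. Now have (5|17).
5 ≡ 1 (mod 4), so quadratic reciprocity gives (5|17) = (17|5). Reduce: 17 ≡ 2 (mod 5). Now have (2|5).
Factor out 2: 2 = 2. Since 5 ≡ 5 (mod 8), (2|5) = -1. Now have -(1|5).
(1|5) = 1. Collecting the sign factors: -1.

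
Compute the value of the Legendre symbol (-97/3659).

-1

(-97/3659)
  = (3562/3659)    [-97 ≡ 3562 mod 3659]
  = -(1781/3659)    [3659 ≡ 3 mod 8 ⇒ (2/3659) = -1]
  = -(3659/1781)    [QR: 1781 ≡ 1 mod 4, sign kept]
  = -(97/1781)    [3659 ≡ 97 mod 1781]
  = -(1781/97)    [QR: 97 ≡ 1 mod 4, sign kept]
  = -(35/97)    [1781 ≡ 35 mod 97]
  = -(97/35)    [QR: 97 ≡ 1 mod 4, sign kept]
  = -(27/35)    [97 ≡ 27 mod 35]
  = (35/27)    [QR: both ≡ 3 mod 4, sign flips]
  = (8/27)    [35 ≡ 8 mod 27]
  = -(1/27)    [27 ≡ 3 mod 8 ⇒ (2/27)^3 = -1]
  = -1    [(1/27) = 1]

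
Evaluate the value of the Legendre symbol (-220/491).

(-220/491)
  = (271/491)    [-220 ≡ 271 mod 491]
  = -(491/271)    [QR: both ≡ 3 mod 4, sign flips]
  = -(220/271)    [491 ≡ 220 mod 271]
  = -(55/271)    [271 ≡ 7 mod 8 ⇒ (2/271)^2 = +1]
  = (271/55)    [QR: both ≡ 3 mod 4, sign flips]
  = (51/55)    [271 ≡ 51 mod 55]
  = -(55/51)    [QR: both ≡ 3 mod 4, sign flips]
  = -(4/51)    [55 ≡ 4 mod 51]
  = -(1/51)    [51 ≡ 3 mod 8 ⇒ (2/51)^2 = +1]
  = -1    [(1/51) = 1]

-1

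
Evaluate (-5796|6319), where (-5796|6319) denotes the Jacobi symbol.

-1

(-5796|6319)
  = (523|6319)    [-5796 ≡ 523 mod 6319]
  = -(6319|523)    [QR: both ≡ 3 mod 4, sign flips]
  = -(43|523)    [6319 ≡ 43 mod 523]
  = (523|43)    [QR: both ≡ 3 mod 4, sign flips]
  = (7|43)    [523 ≡ 7 mod 43]
  = -(43|7)    [QR: both ≡ 3 mod 4, sign flips]
  = -(1|7)    [43 ≡ 1 mod 7]
  = -1    [(1|7) = 1]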